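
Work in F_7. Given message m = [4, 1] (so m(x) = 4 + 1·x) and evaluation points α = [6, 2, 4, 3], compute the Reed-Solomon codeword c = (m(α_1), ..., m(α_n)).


c = [3, 6, 1, 0]

Message polynomial: m(x) = 4 + 1·x (mod 7).
For each evaluation point α_i, compute m(α_i) mod 7:
  α_1 = 6: Horner steps 1 → 3, so m(6) = 3.
  α_2 = 2: Horner steps 1 → 6, so m(2) = 6.
  α_3 = 4: Horner steps 1 → 1, so m(4) = 1.
  α_4 = 3: Horner steps 1 → 0, so m(3) = 0.
Codeword c = [3, 6, 1, 0] ∈ F_7^4.


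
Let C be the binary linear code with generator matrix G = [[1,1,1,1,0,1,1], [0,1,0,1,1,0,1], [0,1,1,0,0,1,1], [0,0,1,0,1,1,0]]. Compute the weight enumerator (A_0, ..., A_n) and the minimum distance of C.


Weight distribution: A_0 = 1, A_1 = 2, A_2 = 1, A_3 = 2, A_4 = 5, A_5 = 4, A_6 = 1. Minimum distance d = 1.

Enumerate all 2^4 = 16 messages m ∈ F_2^4.
For each, compute codeword c = mG in F_2^7, then tally its weight.
  m = 0000 → c = 0000000, weight = 0.
  m = 1000 → c = 1111011, weight = 6.
  m = 0100 → c = 0101101, weight = 4.
  m = 1100 → c = 1010110, weight = 4.
  m = 0010 → c = 0110011, weight = 4.
  m = 1010 → c = 1001000, weight = 2.
  m = 0110 → c = 0011110, weight = 4.
  m = 1110 → c = 1100101, weight = 4.
  m = 0001 → c = 0010110, weight = 3.
  m = 1001 → c = 1101101, weight = 5.
  m = 0101 → c = 0111011, weight = 5.
  m = 1101 → c = 1000000, weight = 1.
  m = 0011 → c = 0100101, weight = 3.
  m = 1011 → c = 1011110, weight = 5.
  m = 0111 → c = 0001000, weight = 1.
  m = 1111 → c = 1110011, weight = 5.
Tally weights:
  weight 0: 1 codewords.
  weight 1: 2 codewords.
  weight 2: 1 codewords.
  weight 3: 2 codewords.
  weight 4: 5 codewords.
  weight 5: 4 codewords.
  weight 6: 1 codewords.
Minimum distance d = smallest w > 0 with A_w > 0 = 1.
Sanity: Σ A_w = 16 = 2^4 = 16 ✓.


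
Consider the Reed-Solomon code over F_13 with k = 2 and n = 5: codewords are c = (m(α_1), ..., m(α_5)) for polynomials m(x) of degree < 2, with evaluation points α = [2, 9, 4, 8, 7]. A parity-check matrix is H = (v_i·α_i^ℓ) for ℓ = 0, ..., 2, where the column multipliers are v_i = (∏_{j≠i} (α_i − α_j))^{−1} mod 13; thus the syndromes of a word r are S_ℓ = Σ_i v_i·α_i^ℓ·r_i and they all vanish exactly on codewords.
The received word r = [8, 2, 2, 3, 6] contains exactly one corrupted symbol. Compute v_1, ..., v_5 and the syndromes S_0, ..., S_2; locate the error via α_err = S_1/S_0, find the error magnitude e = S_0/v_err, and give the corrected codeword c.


S = (3, 1, 9), error at position 2, error magnitude e = 2, c = [8, 0, 2, 3, 6].

Step 1: column multipliers v_i = (∏_{j≠i}(α_i − α_j))^{−1} mod 13.
  i = 1 (α = 2): (2−9)(2−4)(2−8)(2−7) = (−7)·(−2)·(−6)·(−5) = 420 ≡ 4, so v_1 = 4^{−1} = 10 (mod 13).
  i = 2 (α = 9): (9−2)(9−4)(9−8)(9−7) = 7·5·1·2 = 70 ≡ 5, so v_2 = 5^{−1} = 8 (mod 13).
  i = 3 (α = 4): (4−2)(4−9)(4−8)(4−7) = 2·(−5)·(−4)·(−3) = −120 ≡ 10, so v_3 = 10^{−1} = 4 (mod 13).
  i = 4 (α = 8): (8−2)(8−9)(8−4)(8−7) = 6·(−1)·4·1 = −24 ≡ 2, so v_4 = 2^{−1} = 7 (mod 13).
  i = 5 (α = 7): (7−2)(7−9)(7−4)(7−8) = 5·(−2)·3·(−1) = 30 ≡ 4, so v_5 = 4^{−1} = 10 (mod 13).
  v = [10, 8, 4, 7, 10].
Step 2: syndromes of r = [8, 2, 2, 3, 6] (all sums mod 13).
  S_0 = Σ v_i r_i = 10·8 + 8·2 + 4·2 + 7·3 + 10·6 = 185 ≡ 3.
  S_1 = Σ v_i α_i r_i = 10·2·8 + 8·9·2 + 4·4·2 + 7·8·3 + 10·7·6 = 924 ≡ 1.
  α_i^2 mod 13 = [4, 3, 3, 12, 10].
  S_2 = Σ v_i α_i^2 r_i = 10·4·8 + 8·3·2 + 4·3·2 + 7·12·3 + 10·10·6 = 1244 ≡ 9.
  S = (3, 1, 9) ≠ 0, so r is not a codeword (an error is present).
Step 3: locate the error. For a single error e at position i, S_ℓ = v_i·e·α_i^ℓ, so α_err = S_1/S_0.
  S_0^{−1} = 3^{−1} = 9 (mod 13), so α_err = 1·9 = 9 ≡ 9 = α_2. Error position i = 2.
  Consistency check: S_2/S_1 = 9·1 = 9 ≡ 9 = α_err ✓ (single-error assumption holds).
Step 4: error magnitude e = S_0/v_2 = S_0·∏_{j≠2}(α_2 − α_j) = 3·5 = 15 ≡ 2 (mod 13).
Step 5: correct position 2: c_2 = r_2 − e = 2 − 2 ≡ 0 (mod 13). Hence c = [8, 0, 2, 3, 6].
  Check: interpolating c through the α_i gives m(x) = 1 + 10·x (degree < 2) with m(α_i) = c_i for every i, so c is indeed a codeword.


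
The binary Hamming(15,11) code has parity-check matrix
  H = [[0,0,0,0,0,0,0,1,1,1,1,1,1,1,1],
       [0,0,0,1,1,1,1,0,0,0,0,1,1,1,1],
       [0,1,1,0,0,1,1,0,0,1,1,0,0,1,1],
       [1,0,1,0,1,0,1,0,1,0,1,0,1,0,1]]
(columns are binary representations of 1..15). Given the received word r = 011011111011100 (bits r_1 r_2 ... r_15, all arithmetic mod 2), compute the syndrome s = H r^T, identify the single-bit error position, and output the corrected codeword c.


s = (1, 1, 1, 0)^T, error position = 14, corrected codeword c = 011011111011110

Compute s = H r^T mod 2 one row at a time:
  s_1 = 1 + 1 + 0 + 1 + 1 + 1 + 0 + 0 = 5 ≡ 1 (mod 2).
  s_2 = 0 + 1 + 1 + 1 + 1 + 1 + 0 + 0 = 5 ≡ 1 (mod 2).
  s_3 = 1 + 1 + 1 + 1 + 0 + 1 + 0 + 0 = 5 ≡ 1 (mod 2).
  s_4 = 0 + 1 + 1 + 1 + 1 + 1 + 1 + 0 = 6 ≡ 0 (mod 2).
s = (1, 1, 1, 0)^T — this equals column 14 of H (binary 1110), so error is at position 14.
Correct: flip bit 14 of r = 011011111011100 to get c = 011011111011110.


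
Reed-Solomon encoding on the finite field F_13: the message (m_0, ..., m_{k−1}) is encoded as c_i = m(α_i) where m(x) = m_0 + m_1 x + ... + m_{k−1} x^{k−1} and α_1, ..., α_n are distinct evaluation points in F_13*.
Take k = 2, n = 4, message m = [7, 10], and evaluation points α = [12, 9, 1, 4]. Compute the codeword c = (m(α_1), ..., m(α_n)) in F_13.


c = [10, 6, 4, 8]

Message polynomial: m(x) = 7 + 10·x (mod 13).
For each evaluation point α_i, compute m(α_i) mod 13:
  α_1 = 12: Horner steps 10 → 10, so m(12) = 10.
  α_2 = 9: Horner steps 10 → 6, so m(9) = 6.
  α_3 = 1: Horner steps 10 → 4, so m(1) = 4.
  α_4 = 4: Horner steps 10 → 8, so m(4) = 8.
Codeword c = [10, 6, 4, 8] ∈ F_13^4.


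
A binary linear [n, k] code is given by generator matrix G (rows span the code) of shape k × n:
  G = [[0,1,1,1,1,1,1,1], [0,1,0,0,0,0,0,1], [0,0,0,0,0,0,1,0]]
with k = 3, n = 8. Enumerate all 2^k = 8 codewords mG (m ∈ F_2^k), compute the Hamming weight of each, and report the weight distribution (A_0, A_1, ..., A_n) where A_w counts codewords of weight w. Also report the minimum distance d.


Weight distribution: A_0 = 1, A_1 = 1, A_2 = 1, A_3 = 1, A_4 = 1, A_5 = 1, A_6 = 1, A_7 = 1. Minimum distance d = 1.

Enumerate all 2^3 = 8 messages m ∈ F_2^3.
For each, compute codeword c = mG in F_2^8, then tally its weight.
  m = 000 → c = 00000000, weight = 0.
  m = 100 → c = 01111111, weight = 7.
  m = 010 → c = 01000001, weight = 2.
  m = 110 → c = 00111110, weight = 5.
  m = 001 → c = 00000010, weight = 1.
  m = 101 → c = 01111101, weight = 6.
  m = 011 → c = 01000011, weight = 3.
  m = 111 → c = 00111100, weight = 4.
Tally weights:
  weight 0: 1 codewords.
  weight 1: 1 codewords.
  weight 2: 1 codewords.
  weight 3: 1 codewords.
  weight 4: 1 codewords.
  weight 5: 1 codewords.
  weight 6: 1 codewords.
  weight 7: 1 codewords.
Minimum distance d = smallest w > 0 with A_w > 0 = 1.
Sanity: Σ A_w = 8 = 2^3 = 8 ✓.


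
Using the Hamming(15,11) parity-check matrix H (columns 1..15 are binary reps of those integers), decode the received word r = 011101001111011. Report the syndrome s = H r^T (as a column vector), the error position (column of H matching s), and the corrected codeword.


s = (0, 1, 1, 0)^T, error position = 6, corrected codeword c = 011100001111011

Compute s = H r^T mod 2 one row at a time:
  s_1 = 0 + 1 + 1 + 1 + 1 + 0 + 1 + 1 = 6 ≡ 0 (mod 2).
  s_2 = 1 + 0 + 1 + 0 + 1 + 0 + 1 + 1 = 5 ≡ 1 (mod 2).
  s_3 = 1 + 1 + 1 + 0 + 1 + 1 + 1 + 1 = 7 ≡ 1 (mod 2).
  s_4 = 0 + 1 + 0 + 0 + 1 + 1 + 0 + 1 = 4 ≡ 0 (mod 2).
s = (0, 1, 1, 0)^T — this equals column 6 of H (binary 0110), so error is at position 6.
Correct: flip bit 6 of r = 011101001111011 to get c = 011100001111011.


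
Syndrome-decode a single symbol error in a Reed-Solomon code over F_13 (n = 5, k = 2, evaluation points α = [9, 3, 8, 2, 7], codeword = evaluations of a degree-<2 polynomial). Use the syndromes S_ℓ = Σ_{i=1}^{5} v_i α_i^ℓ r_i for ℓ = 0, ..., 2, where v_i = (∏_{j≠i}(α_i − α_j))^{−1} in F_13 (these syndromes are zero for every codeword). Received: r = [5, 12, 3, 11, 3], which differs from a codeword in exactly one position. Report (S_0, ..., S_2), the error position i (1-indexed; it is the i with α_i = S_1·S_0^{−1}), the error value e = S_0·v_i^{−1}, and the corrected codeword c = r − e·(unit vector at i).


S = (10, 2, 3), error at position 3, error magnitude e = 12, c = [5, 12, 4, 11, 3].

Step 1: column multipliers v_i = (∏_{j≠i}(α_i − α_j))^{−1} mod 13.
  i = 1 (α = 9): (9−3)(9−8)(9−2)(9−7) = 6·1·7·2 = 84 ≡ 6, so v_1 = 6^{−1} = 11 (mod 13).
  i = 2 (α = 3): (3−9)(3−8)(3−2)(3−7) = (−6)·(−5)·1·(−4) = −120 ≡ 10, so v_2 = 10^{−1} = 4 (mod 13).
  i = 3 (α = 8): (8−9)(8−3)(8−2)(8−7) = (−1)·5·6·1 = −30 ≡ 9, so v_3 = 9^{−1} = 3 (mod 13).
  i = 4 (α = 2): (2−9)(2−3)(2−8)(2−7) = (−7)·(−1)·(−6)·(−5) = 210 ≡ 2, so v_4 = 2^{−1} = 7 (mod 13).
  i = 5 (α = 7): (7−9)(7−3)(7−8)(7−2) = (−2)·4·(−1)·5 = 40 ≡ 1, so v_5 = 1^{−1} = 1 (mod 13).
  v = [11, 4, 3, 7, 1].
Step 2: syndromes of r = [5, 12, 3, 11, 3] (all sums mod 13).
  S_0 = Σ v_i r_i = 11·5 + 4·12 + 3·3 + 7·11 + 1·3 = 192 ≡ 10.
  S_1 = Σ v_i α_i r_i = 11·9·5 + 4·3·12 + 3·8·3 + 7·2·11 + 1·7·3 = 886 ≡ 2.
  α_i^2 mod 13 = [3, 9, 12, 4, 10].
  S_2 = Σ v_i α_i^2 r_i = 11·3·5 + 4·9·12 + 3·12·3 + 7·4·11 + 1·10·3 = 1043 ≡ 3.
  S = (10, 2, 3) ≠ 0, so r is not a codeword (an error is present).
Step 3: locate the error. For a single error e at position i, S_ℓ = v_i·e·α_i^ℓ, so α_err = S_1/S_0.
  S_0^{−1} = 10^{−1} = 4 (mod 13), so α_err = 2·4 = 8 ≡ 8 = α_3. Error position i = 3.
  Consistency check: S_2/S_1 = 3·7 = 21 ≡ 8 = α_err ✓ (single-error assumption holds).
Step 4: error magnitude e = S_0/v_3 = S_0·∏_{j≠3}(α_3 − α_j) = 10·9 = 90 ≡ 12 (mod 13).
Step 5: correct position 3: c_3 = r_3 − e = 3 − 12 ≡ 4 (mod 13). Hence c = [5, 12, 4, 11, 3].
  Check: interpolating c through the α_i gives m(x) = 9 + 1·x (degree < 2) with m(α_i) = c_i for every i, so c is indeed a codeword.


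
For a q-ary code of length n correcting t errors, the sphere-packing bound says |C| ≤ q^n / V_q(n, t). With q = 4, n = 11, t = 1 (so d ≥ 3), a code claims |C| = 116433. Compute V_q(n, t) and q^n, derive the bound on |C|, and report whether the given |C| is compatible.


V_q(n, t) = 34, q^n = 4194304, Hamming bound = 123361, |C| = 116433 ≤ bound (satisfied).

Step 1: Compute V_q(n, t) = Σ_{j=0}^1 C(n, j) (q−1)^j.
  j = 0: C(11,0)·(3)^0 = 1·1 = 1.
  j = 1: C(11,1)·(3)^1 = 11·3 = 33.
  V_q(n, t) = 1 + 33 = 34.
Step 2: q^n = 4^11 = 4194304.
Step 3: Hamming bound ⌊q^n / V_q(n,t)⌋ = ⌊4194304/34⌋ = 123361.
Step 4: Compare |C| = 116433 to 123361: satisfied.
The claimed |C| lies below the Hamming bound.


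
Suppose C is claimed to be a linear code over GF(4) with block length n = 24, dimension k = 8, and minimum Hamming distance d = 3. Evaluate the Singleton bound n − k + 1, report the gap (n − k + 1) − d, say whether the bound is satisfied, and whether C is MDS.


Singleton RHS = n − k + 1 = 17, slack = 14, bound satisfied, not MDS.

Singleton bound: d ≤ n − k + 1.
Here n = 24, k = 8, so n − k + 1 = 17.
Given d = 3, check d ≤ 17: YES.
Slack = (n − k + 1) − d = 14.
The code is NOT MDS (slack = 14 > 0).
Description: the claimed parameters are [24, 8, 3]_4; such a code would be non-MDS.


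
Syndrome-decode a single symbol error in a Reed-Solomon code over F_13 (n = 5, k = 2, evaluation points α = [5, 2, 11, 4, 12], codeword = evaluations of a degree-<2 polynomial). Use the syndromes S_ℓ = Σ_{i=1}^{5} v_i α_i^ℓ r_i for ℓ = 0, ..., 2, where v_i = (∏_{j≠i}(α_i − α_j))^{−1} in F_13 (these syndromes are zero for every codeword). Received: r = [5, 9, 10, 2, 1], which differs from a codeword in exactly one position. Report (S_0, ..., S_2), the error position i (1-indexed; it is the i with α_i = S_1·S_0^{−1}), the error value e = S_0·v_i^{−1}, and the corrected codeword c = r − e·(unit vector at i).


S = (1, 12, 1), error at position 5, error magnitude e = 1, c = [5, 9, 10, 2, 0].

Step 1: column multipliers v_i = (∏_{j≠i}(α_i − α_j))^{−1} mod 13.
  i = 1 (α = 5): (5−2)(5−11)(5−4)(5−12) = 3·(−6)·1·(−7) = 126 ≡ 9, so v_1 = 9^{−1} = 3 (mod 13).
  i = 2 (α = 2): (2−5)(2−11)(2−4)(2−12) = (−3)·(−9)·(−2)·(−10) = 540 ≡ 7, so v_2 = 7^{−1} = 2 (mod 13).
  i = 3 (α = 11): (11−5)(11−2)(11−4)(11−12) = 6·9·7·(−1) = −378 ≡ 12, so v_3 = 12^{−1} = 12 (mod 13).
  i = 4 (α = 4): (4−5)(4−2)(4−11)(4−12) = (−1)·2·(−7)·(−8) = −112 ≡ 5, so v_4 = 5^{−1} = 8 (mod 13).
  i = 5 (α = 12): (12−5)(12−2)(12−11)(12−4) = 7·10·1·8 = 560 ≡ 1, so v_5 = 1^{−1} = 1 (mod 13).
  v = [3, 2, 12, 8, 1].
Step 2: syndromes of r = [5, 9, 10, 2, 1] (all sums mod 13).
  S_0 = Σ v_i r_i = 3·5 + 2·9 + 12·10 + 8·2 + 1·1 = 170 ≡ 1.
  S_1 = Σ v_i α_i r_i = 3·5·5 + 2·2·9 + 12·11·10 + 8·4·2 + 1·12·1 = 1507 ≡ 12.
  α_i^2 mod 13 = [12, 4, 4, 3, 1].
  S_2 = Σ v_i α_i^2 r_i = 3·12·5 + 2·4·9 + 12·4·10 + 8·3·2 + 1·1·1 = 781 ≡ 1.
  S = (1, 12, 1) ≠ 0, so r is not a codeword (an error is present).
Step 3: locate the error. For a single error e at position i, S_ℓ = v_i·e·α_i^ℓ, so α_err = S_1/S_0.
  S_0^{−1} = 1^{−1} = 1 (mod 13), so α_err = 12·1 = 12 ≡ 12 = α_5. Error position i = 5.
  Consistency check: S_2/S_1 = 1·12 = 12 ≡ 12 = α_err ✓ (single-error assumption holds).
Step 4: error magnitude e = S_0/v_5 = S_0·∏_{j≠5}(α_5 − α_j) = 1·1 = 1 ≡ 1 (mod 13).
Step 5: correct position 5: c_5 = r_5 − e = 1 − 1 ≡ 0 (mod 13). Hence c = [5, 9, 10, 2, 0].
  Check: interpolating c through the α_i gives m(x) = 3 + 3·x (degree < 2) with m(α_i) = c_i for every i, so c is indeed a codeword.


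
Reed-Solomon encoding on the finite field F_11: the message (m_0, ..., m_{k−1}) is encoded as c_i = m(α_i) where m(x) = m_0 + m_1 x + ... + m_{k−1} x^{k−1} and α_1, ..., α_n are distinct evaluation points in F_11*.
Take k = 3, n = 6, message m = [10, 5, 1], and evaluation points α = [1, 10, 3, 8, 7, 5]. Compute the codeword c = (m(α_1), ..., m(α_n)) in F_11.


c = [5, 6, 1, 4, 6, 5]

Message polynomial: m(x) = 10 + 5·x + 1·x^2 (mod 11).
For each evaluation point α_i, compute m(α_i) mod 11:
  α_1 = 1: Horner steps 1 → 6 → 5, so m(1) = 5.
  α_2 = 10: Horner steps 1 → 4 → 6, so m(10) = 6.
  α_3 = 3: Horner steps 1 → 8 → 1, so m(3) = 1.
  α_4 = 8: Horner steps 1 → 2 → 4, so m(8) = 4.
  α_5 = 7: Horner steps 1 → 1 → 6, so m(7) = 6.
  α_6 = 5: Horner steps 1 → 10 → 5, so m(5) = 5.
Codeword c = [5, 6, 1, 4, 6, 5] ∈ F_11^6.


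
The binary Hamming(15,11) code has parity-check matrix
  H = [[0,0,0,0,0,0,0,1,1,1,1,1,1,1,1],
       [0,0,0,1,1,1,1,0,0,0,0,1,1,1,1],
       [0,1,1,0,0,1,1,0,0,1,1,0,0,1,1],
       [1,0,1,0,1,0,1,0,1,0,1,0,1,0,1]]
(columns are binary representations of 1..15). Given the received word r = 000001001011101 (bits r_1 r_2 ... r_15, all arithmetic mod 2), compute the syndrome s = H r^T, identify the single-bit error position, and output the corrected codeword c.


s = (1, 0, 1, 0)^T, error position = 10, corrected codeword c = 000001001111101

Compute s = H r^T mod 2 one row at a time:
  s_1 = 0 + 1 + 0 + 1 + 1 + 1 + 0 + 1 = 5 ≡ 1 (mod 2).
  s_2 = 0 + 0 + 1 + 0 + 1 + 1 + 0 + 1 = 4 ≡ 0 (mod 2).
  s_3 = 0 + 0 + 1 + 0 + 0 + 1 + 0 + 1 = 3 ≡ 1 (mod 2).
  s_4 = 0 + 0 + 0 + 0 + 1 + 1 + 1 + 1 = 4 ≡ 0 (mod 2).
s = (1, 0, 1, 0)^T — this equals column 10 of H (binary 1010), so error is at position 10.
Correct: flip bit 10 of r = 000001001011101 to get c = 000001001111101.


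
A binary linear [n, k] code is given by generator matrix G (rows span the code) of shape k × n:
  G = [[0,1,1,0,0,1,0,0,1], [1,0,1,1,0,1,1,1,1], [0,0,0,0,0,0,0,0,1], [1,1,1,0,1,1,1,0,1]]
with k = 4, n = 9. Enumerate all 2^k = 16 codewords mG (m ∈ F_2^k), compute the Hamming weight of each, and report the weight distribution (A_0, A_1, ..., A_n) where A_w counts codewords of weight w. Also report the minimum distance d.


Weight distribution: A_0 = 1, A_1 = 1, A_3 = 2, A_4 = 3, A_5 = 3, A_6 = 4, A_7 = 2. Minimum distance d = 1.

Enumerate all 2^4 = 16 messages m ∈ F_2^4.
For each, compute codeword c = mG in F_2^9, then tally its weight.
  m = 0000 → c = 000000000, weight = 0.
  m = 1000 → c = 011001001, weight = 4.
  m = 0100 → c = 101101111, weight = 7.
  m = 1100 → c = 110100110, weight = 5.
  m = 0010 → c = 000000001, weight = 1.
  m = 1010 → c = 011001000, weight = 3.
  m = 0110 → c = 101101110, weight = 6.
  m = 1110 → c = 110100111, weight = 6.
  m = 0001 → c = 111011101, weight = 7.
  m = 1001 → c = 100010100, weight = 3.
  m = 0101 → c = 010110010, weight = 4.
  m = 1101 → c = 001111011, weight = 6.
  m = 0011 → c = 111011100, weight = 6.
  m = 1011 → c = 100010101, weight = 4.
  m = 0111 → c = 010110011, weight = 5.
  m = 1111 → c = 001111010, weight = 5.
Tally weights:
  weight 0: 1 codewords.
  weight 1: 1 codewords.
  weight 3: 2 codewords.
  weight 4: 3 codewords.
  weight 5: 3 codewords.
  weight 6: 4 codewords.
  weight 7: 2 codewords.
Minimum distance d = smallest w > 0 with A_w > 0 = 1.
Sanity: Σ A_w = 16 = 2^4 = 16 ✓.


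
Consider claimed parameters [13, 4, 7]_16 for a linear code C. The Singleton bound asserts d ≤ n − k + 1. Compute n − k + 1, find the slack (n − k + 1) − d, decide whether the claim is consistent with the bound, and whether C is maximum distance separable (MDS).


Singleton RHS = n − k + 1 = 10, slack = 3, bound satisfied, not MDS.

Singleton bound: d ≤ n − k + 1.
Here n = 13, k = 4, so n − k + 1 = 10.
Given d = 7, check d ≤ 10: YES.
Slack = (n − k + 1) − d = 3.
The code is NOT MDS (slack = 3 > 0).
Description: the claimed parameters are [13, 4, 7]_16; such a code would be non-MDS.


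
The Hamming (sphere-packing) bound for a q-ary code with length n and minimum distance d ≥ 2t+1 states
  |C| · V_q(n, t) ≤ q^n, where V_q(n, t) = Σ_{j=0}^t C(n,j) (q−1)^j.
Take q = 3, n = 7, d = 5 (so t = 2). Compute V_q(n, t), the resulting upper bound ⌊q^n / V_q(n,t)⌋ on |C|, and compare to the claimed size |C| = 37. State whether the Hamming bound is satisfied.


V_q(n, t) = 99, q^n = 2187, Hamming bound = 22, |C| = 37 > bound (violated).

Step 1: Compute V_q(n, t) = Σ_{j=0}^2 C(n, j) (q−1)^j.
  j = 0: C(7,0)·(2)^0 = 1·1 = 1.
  j = 1: C(7,1)·(2)^1 = 7·2 = 14.
  j = 2: C(7,2)·(2)^2 = 21·4 = 84.
  V_q(n, t) = 1 + 14 + 84 = 99.
Step 2: q^n = 3^7 = 2187.
Step 3: Hamming bound ⌊q^n / V_q(n,t)⌋ = ⌊2187/99⌋ = 22.
Step 4: Compare |C| = 37 to 22: violated.
The claimed |C| lies above the Hamming bound, so no 3-ary code of length 7 with d ≥ 5 can have 37 codewords.


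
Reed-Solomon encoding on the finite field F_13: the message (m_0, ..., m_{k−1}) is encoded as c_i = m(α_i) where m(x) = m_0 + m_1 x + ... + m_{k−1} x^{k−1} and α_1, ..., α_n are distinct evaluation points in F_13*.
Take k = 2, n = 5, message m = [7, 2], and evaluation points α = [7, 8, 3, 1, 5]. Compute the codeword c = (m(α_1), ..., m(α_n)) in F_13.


c = [8, 10, 0, 9, 4]

Message polynomial: m(x) = 7 + 2·x (mod 13).
For each evaluation point α_i, compute m(α_i) mod 13:
  α_1 = 7: Horner steps 2 → 8, so m(7) = 8.
  α_2 = 8: Horner steps 2 → 10, so m(8) = 10.
  α_3 = 3: Horner steps 2 → 0, so m(3) = 0.
  α_4 = 1: Horner steps 2 → 9, so m(1) = 9.
  α_5 = 5: Horner steps 2 → 4, so m(5) = 4.
Codeword c = [8, 10, 0, 9, 4] ∈ F_13^5.


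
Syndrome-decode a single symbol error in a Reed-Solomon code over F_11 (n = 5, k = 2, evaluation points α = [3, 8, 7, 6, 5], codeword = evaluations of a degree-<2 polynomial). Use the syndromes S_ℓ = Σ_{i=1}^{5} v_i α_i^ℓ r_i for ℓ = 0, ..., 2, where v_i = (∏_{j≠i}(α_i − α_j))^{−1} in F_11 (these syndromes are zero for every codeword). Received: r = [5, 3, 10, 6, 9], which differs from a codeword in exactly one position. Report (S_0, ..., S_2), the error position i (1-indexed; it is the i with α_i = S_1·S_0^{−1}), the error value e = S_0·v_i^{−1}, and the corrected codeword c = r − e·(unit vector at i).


S = (4, 9, 1), error at position 5, error magnitude e = 7, c = [5, 3, 10, 6, 2].

Step 1: column multipliers v_i = (∏_{j≠i}(α_i − α_j))^{−1} mod 11.
  i = 1 (α = 3): (3−8)(3−7)(3−6)(3−5) = (−5)·(−4)·(−3)·(−2) = 120 ≡ 10, so v_1 = 10^{−1} = 10 (mod 11).
  i = 2 (α = 8): (8−3)(8−7)(8−6)(8−5) = 5·1·2·3 = 30 ≡ 8, so v_2 = 8^{−1} = 7 (mod 11).
  i = 3 (α = 7): (7−3)(7−8)(7−6)(7−5) = 4·(−1)·1·2 = −8 ≡ 3, so v_3 = 3^{−1} = 4 (mod 11).
  i = 4 (α = 6): (6−3)(6−8)(6−7)(6−5) = 3·(−2)·(−1)·1 = 6 ≡ 6, so v_4 = 6^{−1} = 2 (mod 11).
  i = 5 (α = 5): (5−3)(5−8)(5−7)(5−6) = 2·(−3)·(−2)·(−1) = −12 ≡ 10, so v_5 = 10^{−1} = 10 (mod 11).
  v = [10, 7, 4, 2, 10].
Step 2: syndromes of r = [5, 3, 10, 6, 9] (all sums mod 11).
  S_0 = Σ v_i r_i = 10·5 + 7·3 + 4·10 + 2·6 + 10·9 = 213 ≡ 4.
  S_1 = Σ v_i α_i r_i = 10·3·5 + 7·8·3 + 4·7·10 + 2·6·6 + 10·5·9 = 1120 ≡ 9.
  α_i^2 mod 11 = [9, 9, 5, 3, 3].
  S_2 = Σ v_i α_i^2 r_i = 10·9·5 + 7·9·3 + 4·5·10 + 2·3·6 + 10·3·9 = 1145 ≡ 1.
  S = (4, 9, 1) ≠ 0, so r is not a codeword (an error is present).
Step 3: locate the error. For a single error e at position i, S_ℓ = v_i·e·α_i^ℓ, so α_err = S_1/S_0.
  S_0^{−1} = 4^{−1} = 3 (mod 11), so α_err = 9·3 = 27 ≡ 5 = α_5. Error position i = 5.
  Consistency check: S_2/S_1 = 1·5 = 5 ≡ 5 = α_err ✓ (single-error assumption holds).
Step 4: error magnitude e = S_0/v_5 = S_0·∏_{j≠5}(α_5 − α_j) = 4·10 = 40 ≡ 7 (mod 11).
Step 5: correct position 5: c_5 = r_5 − e = 9 − 7 ≡ 2 (mod 11). Hence c = [5, 3, 10, 6, 2].
  Check: interpolating c through the α_i gives m(x) = 4 + 4·x (degree < 2) with m(α_i) = c_i for every i, so c is indeed a codeword.


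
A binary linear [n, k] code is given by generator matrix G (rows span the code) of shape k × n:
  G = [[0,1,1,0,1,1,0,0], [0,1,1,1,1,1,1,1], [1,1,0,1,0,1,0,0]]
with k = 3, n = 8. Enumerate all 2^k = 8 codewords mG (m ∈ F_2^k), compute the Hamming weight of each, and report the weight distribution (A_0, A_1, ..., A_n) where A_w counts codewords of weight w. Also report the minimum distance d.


Weight distribution: A_0 = 1, A_3 = 1, A_4 = 3, A_5 = 2, A_7 = 1. Minimum distance d = 3.

Enumerate all 2^3 = 8 messages m ∈ F_2^3.
For each, compute codeword c = mG in F_2^8, then tally its weight.
  m = 000 → c = 00000000, weight = 0.
  m = 100 → c = 01101100, weight = 4.
  m = 010 → c = 01111111, weight = 7.
  m = 110 → c = 00010011, weight = 3.
  m = 001 → c = 11010100, weight = 4.
  m = 101 → c = 10111000, weight = 4.
  m = 011 → c = 10101011, weight = 5.
  m = 111 → c = 11000111, weight = 5.
Tally weights:
  weight 0: 1 codewords.
  weight 3: 1 codewords.
  weight 4: 3 codewords.
  weight 5: 2 codewords.
  weight 7: 1 codewords.
Minimum distance d = smallest w > 0 with A_w > 0 = 3.
Sanity: Σ A_w = 8 = 2^3 = 8 ✓.


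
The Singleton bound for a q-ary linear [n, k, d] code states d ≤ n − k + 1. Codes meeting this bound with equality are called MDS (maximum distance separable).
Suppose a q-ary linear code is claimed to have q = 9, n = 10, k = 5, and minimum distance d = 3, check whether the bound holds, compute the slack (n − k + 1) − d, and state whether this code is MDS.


Singleton RHS = n − k + 1 = 6, slack = 3, bound satisfied, not MDS.

Singleton bound: d ≤ n − k + 1.
Here n = 10, k = 5, so n − k + 1 = 6.
Given d = 3, check d ≤ 6: YES.
Slack = (n − k + 1) − d = 3.
The code is NOT MDS (slack = 3 > 0).
Description: the claimed parameters are [10, 5, 3]_9; such a code would be non-MDS.


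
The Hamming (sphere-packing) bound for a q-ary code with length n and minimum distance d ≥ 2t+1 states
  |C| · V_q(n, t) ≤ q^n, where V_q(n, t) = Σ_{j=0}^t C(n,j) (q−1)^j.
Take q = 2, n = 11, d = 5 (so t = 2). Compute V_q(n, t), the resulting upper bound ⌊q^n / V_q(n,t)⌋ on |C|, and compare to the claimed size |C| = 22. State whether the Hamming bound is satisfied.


V_q(n, t) = 67, q^n = 2048, Hamming bound = 30, |C| = 22 ≤ bound (satisfied).

Step 1: Compute V_q(n, t) = Σ_{j=0}^2 C(n, j) (q−1)^j.
  j = 0: C(11,0)·(1)^0 = 1·1 = 1.
  j = 1: C(11,1)·(1)^1 = 11·1 = 11.
  j = 2: C(11,2)·(1)^2 = 55·1 = 55.
  V_q(n, t) = 1 + 11 + 55 = 67.
Step 2: q^n = 2^11 = 2048.
Step 3: Hamming bound ⌊q^n / V_q(n,t)⌋ = ⌊2048/67⌋ = 30.
Step 4: Compare |C| = 22 to 30: satisfied.
The claimed |C| lies below the Hamming bound.


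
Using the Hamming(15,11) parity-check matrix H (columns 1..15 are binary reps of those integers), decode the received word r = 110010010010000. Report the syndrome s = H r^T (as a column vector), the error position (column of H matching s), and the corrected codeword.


s = (0, 1, 0, 1)^T, error position = 5, corrected codeword c = 110000010010000

Compute s = H r^T mod 2 one row at a time:
  s_1 = 1 + 0 + 0 + 1 + 0 + 0 + 0 + 0 = 2 ≡ 0 (mod 2).
  s_2 = 0 + 1 + 0 + 0 + 0 + 0 + 0 + 0 = 1 ≡ 1 (mod 2).
  s_3 = 1 + 0 + 0 + 0 + 0 + 1 + 0 + 0 = 2 ≡ 0 (mod 2).
  s_4 = 1 + 0 + 1 + 0 + 0 + 1 + 0 + 0 = 3 ≡ 1 (mod 2).
s = (0, 1, 0, 1)^T — this equals column 5 of H (binary 0101), so error is at position 5.
Correct: flip bit 5 of r = 110010010010000 to get c = 110000010010000.


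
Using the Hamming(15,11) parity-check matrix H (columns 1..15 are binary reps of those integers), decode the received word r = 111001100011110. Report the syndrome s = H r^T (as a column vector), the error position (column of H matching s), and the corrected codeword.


s = (0, 1, 0, 1)^T, error position = 5, corrected codeword c = 111011100011110

Compute s = H r^T mod 2 one row at a time:
  s_1 = 0 + 0 + 0 + 1 + 1 + 1 + 1 + 0 = 4 ≡ 0 (mod 2).
  s_2 = 0 + 0 + 1 + 1 + 1 + 1 + 1 + 0 = 5 ≡ 1 (mod 2).
  s_3 = 1 + 1 + 1 + 1 + 0 + 1 + 1 + 0 = 6 ≡ 0 (mod 2).
  s_4 = 1 + 1 + 0 + 1 + 0 + 1 + 1 + 0 = 5 ≡ 1 (mod 2).
s = (0, 1, 0, 1)^T — this equals column 5 of H (binary 0101), so error is at position 5.
Correct: flip bit 5 of r = 111001100011110 to get c = 111011100011110.


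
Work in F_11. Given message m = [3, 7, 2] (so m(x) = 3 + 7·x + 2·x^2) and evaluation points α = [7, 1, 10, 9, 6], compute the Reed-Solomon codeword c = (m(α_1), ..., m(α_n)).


c = [7, 1, 9, 8, 7]

Message polynomial: m(x) = 3 + 7·x + 2·x^2 (mod 11).
For each evaluation point α_i, compute m(α_i) mod 11:
  α_1 = 7: Horner steps 2 → 10 → 7, so m(7) = 7.
  α_2 = 1: Horner steps 2 → 9 → 1, so m(1) = 1.
  α_3 = 10: Horner steps 2 → 5 → 9, so m(10) = 9.
  α_4 = 9: Horner steps 2 → 3 → 8, so m(9) = 8.
  α_5 = 6: Horner steps 2 → 8 → 7, so m(6) = 7.
Codeword c = [7, 1, 9, 8, 7] ∈ F_11^5.


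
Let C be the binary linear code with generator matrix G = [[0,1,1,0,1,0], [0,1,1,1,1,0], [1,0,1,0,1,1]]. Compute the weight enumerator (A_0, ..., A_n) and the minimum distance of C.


Weight distribution: A_0 = 1, A_1 = 1, A_3 = 2, A_4 = 3, A_5 = 1. Minimum distance d = 1.

Enumerate all 2^3 = 8 messages m ∈ F_2^3.
For each, compute codeword c = mG in F_2^6, then tally its weight.
  m = 000 → c = 000000, weight = 0.
  m = 100 → c = 011010, weight = 3.
  m = 010 → c = 011110, weight = 4.
  m = 110 → c = 000100, weight = 1.
  m = 001 → c = 101011, weight = 4.
  m = 101 → c = 110001, weight = 3.
  m = 011 → c = 110101, weight = 4.
  m = 111 → c = 101111, weight = 5.
Tally weights:
  weight 0: 1 codewords.
  weight 1: 1 codewords.
  weight 3: 2 codewords.
  weight 4: 3 codewords.
  weight 5: 1 codewords.
Minimum distance d = smallest w > 0 with A_w > 0 = 1.
Sanity: Σ A_w = 8 = 2^3 = 8 ✓.


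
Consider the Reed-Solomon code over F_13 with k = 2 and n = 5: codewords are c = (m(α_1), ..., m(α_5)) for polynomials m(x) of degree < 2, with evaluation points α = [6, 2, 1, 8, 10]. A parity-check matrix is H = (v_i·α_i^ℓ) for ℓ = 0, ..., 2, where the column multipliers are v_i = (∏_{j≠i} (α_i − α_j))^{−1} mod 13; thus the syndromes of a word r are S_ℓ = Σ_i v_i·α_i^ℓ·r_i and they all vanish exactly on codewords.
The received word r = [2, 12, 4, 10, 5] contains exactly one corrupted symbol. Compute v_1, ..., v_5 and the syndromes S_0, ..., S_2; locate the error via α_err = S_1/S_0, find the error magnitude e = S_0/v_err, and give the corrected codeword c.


S = (3, 3, 3), error at position 3, error magnitude e = 9, c = [2, 12, 8, 10, 5].

Step 1: column multipliers v_i = (∏_{j≠i}(α_i − α_j))^{−1} mod 13.
  i = 1 (α = 6): (6−2)(6−1)(6−8)(6−10) = 4·5·(−2)·(−4) = 160 ≡ 4, so v_1 = 4^{−1} = 10 (mod 13).
  i = 2 (α = 2): (2−6)(2−1)(2−8)(2−10) = (−4)·1·(−6)·(−8) = −192 ≡ 3, so v_2 = 3^{−1} = 9 (mod 13).
  i = 3 (α = 1): (1−6)(1−2)(1−8)(1−10) = (−5)·(−1)·(−7)·(−9) = 315 ≡ 3, so v_3 = 3^{−1} = 9 (mod 13).
  i = 4 (α = 8): (8−6)(8−2)(8−1)(8−10) = 2·6·7·(−2) = −168 ≡ 1, so v_4 = 1^{−1} = 1 (mod 13).
  i = 5 (α = 10): (10−6)(10−2)(10−1)(10−8) = 4·8·9·2 = 576 ≡ 4, so v_5 = 4^{−1} = 10 (mod 13).
  v = [10, 9, 9, 1, 10].
Step 2: syndromes of r = [2, 12, 4, 10, 5] (all sums mod 13).
  S_0 = Σ v_i r_i = 10·2 + 9·12 + 9·4 + 1·10 + 10·5 = 224 ≡ 3.
  S_1 = Σ v_i α_i r_i = 10·6·2 + 9·2·12 + 9·1·4 + 1·8·10 + 10·10·5 = 952 ≡ 3.
  α_i^2 mod 13 = [10, 4, 1, 12, 9].
  S_2 = Σ v_i α_i^2 r_i = 10·10·2 + 9·4·12 + 9·1·4 + 1·12·10 + 10·9·5 = 1238 ≡ 3.
  S = (3, 3, 3) ≠ 0, so r is not a codeword (an error is present).
Step 3: locate the error. For a single error e at position i, S_ℓ = v_i·e·α_i^ℓ, so α_err = S_1/S_0.
  S_0^{−1} = 3^{−1} = 9 (mod 13), so α_err = 3·9 = 27 ≡ 1 = α_3. Error position i = 3.
  Consistency check: S_2/S_1 = 3·9 = 27 ≡ 1 = α_err ✓ (single-error assumption holds).
Step 4: error magnitude e = S_0/v_3 = S_0·∏_{j≠3}(α_3 − α_j) = 3·3 = 9 ≡ 9 (mod 13).
Step 5: correct position 3: c_3 = r_3 − e = 4 − 9 ≡ 8 (mod 13). Hence c = [2, 12, 8, 10, 5].
  Check: interpolating c through the α_i gives m(x) = 4 + 4·x (degree < 2) with m(α_i) = c_i for every i, so c is indeed a codeword.


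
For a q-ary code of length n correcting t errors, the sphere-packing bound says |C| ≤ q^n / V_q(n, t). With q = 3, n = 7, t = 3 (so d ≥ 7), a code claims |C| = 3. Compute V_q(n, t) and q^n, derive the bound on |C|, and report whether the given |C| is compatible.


V_q(n, t) = 379, q^n = 2187, Hamming bound = 5, |C| = 3 ≤ bound (satisfied).

Step 1: Compute V_q(n, t) = Σ_{j=0}^3 C(n, j) (q−1)^j.
  j = 0: C(7,0)·(2)^0 = 1·1 = 1.
  j = 1: C(7,1)·(2)^1 = 7·2 = 14.
  j = 2: C(7,2)·(2)^2 = 21·4 = 84.
  j = 3: C(7,3)·(2)^3 = 35·8 = 280.
  V_q(n, t) = 1 + 14 + 84 + 280 = 379.
Step 2: q^n = 3^7 = 2187.
Step 3: Hamming bound ⌊q^n / V_q(n,t)⌋ = ⌊2187/379⌋ = 5.
Step 4: Compare |C| = 3 to 5: satisfied.
The claimed |C| lies below the Hamming bound.


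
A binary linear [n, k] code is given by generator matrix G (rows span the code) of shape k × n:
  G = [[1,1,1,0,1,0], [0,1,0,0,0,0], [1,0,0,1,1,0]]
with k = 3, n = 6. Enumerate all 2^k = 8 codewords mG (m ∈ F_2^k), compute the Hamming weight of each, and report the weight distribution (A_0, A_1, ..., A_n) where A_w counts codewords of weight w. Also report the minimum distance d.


Weight distribution: A_0 = 1, A_1 = 1, A_2 = 1, A_3 = 3, A_4 = 2. Minimum distance d = 1.

Enumerate all 2^3 = 8 messages m ∈ F_2^3.
For each, compute codeword c = mG in F_2^6, then tally its weight.
  m = 000 → c = 000000, weight = 0.
  m = 100 → c = 111010, weight = 4.
  m = 010 → c = 010000, weight = 1.
  m = 110 → c = 101010, weight = 3.
  m = 001 → c = 100110, weight = 3.
  m = 101 → c = 011100, weight = 3.
  m = 011 → c = 110110, weight = 4.
  m = 111 → c = 001100, weight = 2.
Tally weights:
  weight 0: 1 codewords.
  weight 1: 1 codewords.
  weight 2: 1 codewords.
  weight 3: 3 codewords.
  weight 4: 2 codewords.
Minimum distance d = smallest w > 0 with A_w > 0 = 1.
Sanity: Σ A_w = 8 = 2^3 = 8 ✓.


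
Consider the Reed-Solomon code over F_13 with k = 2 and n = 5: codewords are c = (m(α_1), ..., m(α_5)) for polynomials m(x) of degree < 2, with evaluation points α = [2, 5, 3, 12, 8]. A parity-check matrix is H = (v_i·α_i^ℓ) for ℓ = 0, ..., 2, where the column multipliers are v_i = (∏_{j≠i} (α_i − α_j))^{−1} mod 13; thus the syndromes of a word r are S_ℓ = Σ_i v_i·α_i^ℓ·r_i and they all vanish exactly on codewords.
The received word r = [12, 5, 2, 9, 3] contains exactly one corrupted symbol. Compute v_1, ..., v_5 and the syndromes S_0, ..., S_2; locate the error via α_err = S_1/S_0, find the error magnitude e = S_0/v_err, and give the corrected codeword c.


S = (4, 8, 3), error at position 1, error magnitude e = 5, c = [7, 5, 2, 9, 3].

Step 1: column multipliers v_i = (∏_{j≠i}(α_i − α_j))^{−1} mod 13.
  i = 1 (α = 2): (2−5)(2−3)(2−12)(2−8) = (−3)·(−1)·(−10)·(−6) = 180 ≡ 11, so v_1 = 11^{−1} = 6 (mod 13).
  i = 2 (α = 5): (5−2)(5−3)(5−12)(5−8) = 3·2·(−7)·(−3) = 126 ≡ 9, so v_2 = 9^{−1} = 3 (mod 13).
  i = 3 (α = 3): (3−2)(3−5)(3−12)(3−8) = 1·(−2)·(−9)·(−5) = −90 ≡ 1, so v_3 = 1^{−1} = 1 (mod 13).
  i = 4 (α = 12): (12−2)(12−5)(12−3)(12−8) = 10·7·9·4 = 2520 ≡ 11, so v_4 = 11^{−1} = 6 (mod 13).
  i = 5 (α = 8): (8−2)(8−5)(8−3)(8−12) = 6·3·5·(−4) = −360 ≡ 4, so v_5 = 4^{−1} = 10 (mod 13).
  v = [6, 3, 1, 6, 10].
Step 2: syndromes of r = [12, 5, 2, 9, 3] (all sums mod 13).
  S_0 = Σ v_i r_i = 6·12 + 3·5 + 1·2 + 6·9 + 10·3 = 173 ≡ 4.
  S_1 = Σ v_i α_i r_i = 6·2·12 + 3·5·5 + 1·3·2 + 6·12·9 + 10·8·3 = 1113 ≡ 8.
  α_i^2 mod 13 = [4, 12, 9, 1, 12].
  S_2 = Σ v_i α_i^2 r_i = 6·4·12 + 3·12·5 + 1·9·2 + 6·1·9 + 10·12·3 = 900 ≡ 3.
  S = (4, 8, 3) ≠ 0, so r is not a codeword (an error is present).
Step 3: locate the error. For a single error e at position i, S_ℓ = v_i·e·α_i^ℓ, so α_err = S_1/S_0.
  S_0^{−1} = 4^{−1} = 10 (mod 13), so α_err = 8·10 = 80 ≡ 2 = α_1. Error position i = 1.
  Consistency check: S_2/S_1 = 3·5 = 15 ≡ 2 = α_err ✓ (single-error assumption holds).
Step 4: error magnitude e = S_0/v_1 = S_0·∏_{j≠1}(α_1 − α_j) = 4·11 = 44 ≡ 5 (mod 13).
Step 5: correct position 1: c_1 = r_1 − e = 12 − 5 ≡ 7 (mod 13). Hence c = [7, 5, 2, 9, 3].
  Check: interpolating c through the α_i gives m(x) = 4 + 8·x (degree < 2) with m(α_i) = c_i for every i, so c is indeed a codeword.


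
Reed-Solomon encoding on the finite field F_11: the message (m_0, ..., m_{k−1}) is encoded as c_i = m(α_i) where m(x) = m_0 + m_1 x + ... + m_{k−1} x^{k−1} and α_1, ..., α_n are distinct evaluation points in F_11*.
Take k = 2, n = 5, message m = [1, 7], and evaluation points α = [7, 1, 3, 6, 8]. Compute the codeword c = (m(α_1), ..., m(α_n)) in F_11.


c = [6, 8, 0, 10, 2]

Message polynomial: m(x) = 1 + 7·x (mod 11).
For each evaluation point α_i, compute m(α_i) mod 11:
  α_1 = 7: Horner steps 7 → 6, so m(7) = 6.
  α_2 = 1: Horner steps 7 → 8, so m(1) = 8.
  α_3 = 3: Horner steps 7 → 0, so m(3) = 0.
  α_4 = 6: Horner steps 7 → 10, so m(6) = 10.
  α_5 = 8: Horner steps 7 → 2, so m(8) = 2.
Codeword c = [6, 8, 0, 10, 2] ∈ F_11^5.


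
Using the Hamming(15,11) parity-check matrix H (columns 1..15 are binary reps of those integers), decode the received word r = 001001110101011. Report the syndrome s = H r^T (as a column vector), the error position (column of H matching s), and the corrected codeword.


s = (1, 1, 0, 1)^T, error position = 13, corrected codeword c = 001001110101111

Compute s = H r^T mod 2 one row at a time:
  s_1 = 1 + 0 + 1 + 0 + 1 + 0 + 1 + 1 = 5 ≡ 1 (mod 2).
  s_2 = 0 + 0 + 1 + 1 + 1 + 0 + 1 + 1 = 5 ≡ 1 (mod 2).
  s_3 = 0 + 1 + 1 + 1 + 1 + 0 + 1 + 1 = 6 ≡ 0 (mod 2).
  s_4 = 0 + 1 + 0 + 1 + 0 + 0 + 0 + 1 = 3 ≡ 1 (mod 2).
s = (1, 1, 0, 1)^T — this equals column 13 of H (binary 1101), so error is at position 13.
Correct: flip bit 13 of r = 001001110101011 to get c = 001001110101111.


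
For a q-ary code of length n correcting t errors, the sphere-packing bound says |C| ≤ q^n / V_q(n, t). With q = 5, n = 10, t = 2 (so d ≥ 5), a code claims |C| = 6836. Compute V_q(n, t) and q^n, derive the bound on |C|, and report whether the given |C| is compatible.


V_q(n, t) = 761, q^n = 9765625, Hamming bound = 12832, |C| = 6836 ≤ bound (satisfied).

Step 1: Compute V_q(n, t) = Σ_{j=0}^2 C(n, j) (q−1)^j.
  j = 0: C(10,0)·(4)^0 = 1·1 = 1.
  j = 1: C(10,1)·(4)^1 = 10·4 = 40.
  j = 2: C(10,2)·(4)^2 = 45·16 = 720.
  V_q(n, t) = 1 + 40 + 720 = 761.
Step 2: q^n = 5^10 = 9765625.
Step 3: Hamming bound ⌊q^n / V_q(n,t)⌋ = ⌊9765625/761⌋ = 12832.
Step 4: Compare |C| = 6836 to 12832: satisfied.
The claimed |C| lies below the Hamming bound.


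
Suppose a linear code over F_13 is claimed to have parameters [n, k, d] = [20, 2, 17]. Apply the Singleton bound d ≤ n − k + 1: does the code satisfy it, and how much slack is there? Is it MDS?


Singleton RHS = n − k + 1 = 19, slack = 2, bound satisfied, not MDS.

Singleton bound: d ≤ n − k + 1.
Here n = 20, k = 2, so n − k + 1 = 19.
Given d = 17, check d ≤ 19: YES.
Slack = (n − k + 1) − d = 2.
The code is NOT MDS (slack = 2 > 0).
Description: the claimed parameters are [20, 2, 17]_13; such a code would be non-MDS.


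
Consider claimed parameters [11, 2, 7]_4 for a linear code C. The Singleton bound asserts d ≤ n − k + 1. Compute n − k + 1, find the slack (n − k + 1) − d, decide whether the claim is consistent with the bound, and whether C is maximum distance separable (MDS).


Singleton RHS = n − k + 1 = 10, slack = 3, bound satisfied, not MDS.

Singleton bound: d ≤ n − k + 1.
Here n = 11, k = 2, so n − k + 1 = 10.
Given d = 7, check d ≤ 10: YES.
Slack = (n − k + 1) − d = 3.
The code is NOT MDS (slack = 3 > 0).
Description: the claimed parameters are [11, 2, 7]_4; such a code would be non-MDS.


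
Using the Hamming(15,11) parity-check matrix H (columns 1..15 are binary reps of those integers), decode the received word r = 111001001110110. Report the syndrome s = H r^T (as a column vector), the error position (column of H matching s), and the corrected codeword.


s = (1, 1, 0, 1)^T, error position = 13, corrected codeword c = 111001001110010

Compute s = H r^T mod 2 one row at a time:
  s_1 = 0 + 1 + 1 + 1 + 0 + 1 + 1 + 0 = 5 ≡ 1 (mod 2).
  s_2 = 0 + 0 + 1 + 0 + 0 + 1 + 1 + 0 = 3 ≡ 1 (mod 2).
  s_3 = 1 + 1 + 1 + 0 + 1 + 1 + 1 + 0 = 6 ≡ 0 (mod 2).
  s_4 = 1 + 1 + 0 + 0 + 1 + 1 + 1 + 0 = 5 ≡ 1 (mod 2).
s = (1, 1, 0, 1)^T — this equals column 13 of H (binary 1101), so error is at position 13.
Correct: flip bit 13 of r = 111001001110110 to get c = 111001001110010.


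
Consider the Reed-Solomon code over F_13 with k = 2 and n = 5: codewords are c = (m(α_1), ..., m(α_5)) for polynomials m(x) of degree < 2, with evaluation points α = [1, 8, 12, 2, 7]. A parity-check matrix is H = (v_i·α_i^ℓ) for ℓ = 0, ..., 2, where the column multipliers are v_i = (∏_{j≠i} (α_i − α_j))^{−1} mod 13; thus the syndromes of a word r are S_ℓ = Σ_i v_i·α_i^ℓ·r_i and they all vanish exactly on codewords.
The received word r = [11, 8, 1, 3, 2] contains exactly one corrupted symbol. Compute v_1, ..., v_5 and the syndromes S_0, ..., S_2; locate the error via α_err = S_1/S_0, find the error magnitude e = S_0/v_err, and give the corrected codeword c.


S = (1, 8, 12), error at position 2, error magnitude e = 1, c = [11, 7, 1, 3, 2].

Step 1: column multipliers v_i = (∏_{j≠i}(α_i − α_j))^{−1} mod 13.
  i = 1 (α = 1): (1−8)(1−12)(1−2)(1−7) = (−7)·(−11)·(−1)·(−6) = 462 ≡ 7, so v_1 = 7^{−1} = 2 (mod 13).
  i = 2 (α = 8): (8−1)(8−12)(8−2)(8−7) = 7·(−4)·6·1 = −168 ≡ 1, so v_2 = 1^{−1} = 1 (mod 13).
  i = 3 (α = 12): (12−1)(12−8)(12−2)(12−7) = 11·4·10·5 = 2200 ≡ 3, so v_3 = 3^{−1} = 9 (mod 13).
  i = 4 (α = 2): (2−1)(2−8)(2−12)(2−7) = 1·(−6)·(−10)·(−5) = −300 ≡ 12, so v_4 = 12^{−1} = 12 (mod 13).
  i = 5 (α = 7): (7−1)(7−8)(7−12)(7−2) = 6·(−1)·(−5)·5 = 150 ≡ 7, so v_5 = 7^{−1} = 2 (mod 13).
  v = [2, 1, 9, 12, 2].
Step 2: syndromes of r = [11, 8, 1, 3, 2] (all sums mod 13).
  S_0 = Σ v_i r_i = 2·11 + 1·8 + 9·1 + 12·3 + 2·2 = 79 ≡ 1.
  S_1 = Σ v_i α_i r_i = 2·1·11 + 1·8·8 + 9·12·1 + 12·2·3 + 2·7·2 = 294 ≡ 8.
  α_i^2 mod 13 = [1, 12, 1, 4, 10].
  S_2 = Σ v_i α_i^2 r_i = 2·1·11 + 1·12·8 + 9·1·1 + 12·4·3 + 2·10·2 = 311 ≡ 12.
  S = (1, 8, 12) ≠ 0, so r is not a codeword (an error is present).
Step 3: locate the error. For a single error e at position i, S_ℓ = v_i·e·α_i^ℓ, so α_err = S_1/S_0.
  S_0^{−1} = 1^{−1} = 1 (mod 13), so α_err = 8·1 = 8 ≡ 8 = α_2. Error position i = 2.
  Consistency check: S_2/S_1 = 12·5 = 60 ≡ 8 = α_err ✓ (single-error assumption holds).
Step 4: error magnitude e = S_0/v_2 = S_0·∏_{j≠2}(α_2 − α_j) = 1·1 = 1 ≡ 1 (mod 13).
Step 5: correct position 2: c_2 = r_2 − e = 8 − 1 ≡ 7 (mod 13). Hence c = [11, 7, 1, 3, 2].
  Check: interpolating c through the α_i gives m(x) = 6 + 5·x (degree < 2) with m(α_i) = c_i for every i, so c is indeed a codeword.
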